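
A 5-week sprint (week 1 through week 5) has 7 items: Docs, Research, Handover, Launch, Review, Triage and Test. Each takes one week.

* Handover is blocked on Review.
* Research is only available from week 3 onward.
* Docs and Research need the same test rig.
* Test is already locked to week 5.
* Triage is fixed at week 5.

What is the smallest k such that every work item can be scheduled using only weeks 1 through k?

The precedence chain requires at least 2 distinct weeks.
Triage can't be placed before week 5, so the schedule must run through at least week 5.
5 works (last occupied week: week 5): for example Docs=week 1, Triage=week 5, Launch=week 1, Test=week 5, Handover=week 2, Research=week 3, Review=week 1.

5 weeks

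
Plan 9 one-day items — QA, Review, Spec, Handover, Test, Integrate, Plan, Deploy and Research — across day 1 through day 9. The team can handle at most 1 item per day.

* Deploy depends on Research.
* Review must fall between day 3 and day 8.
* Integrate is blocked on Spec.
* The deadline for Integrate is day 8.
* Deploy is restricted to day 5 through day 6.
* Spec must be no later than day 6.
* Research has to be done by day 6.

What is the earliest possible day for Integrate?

Precedence pushes Integrate to at least day 2; Integrate's own window allows nothing later than day 8.
Integrate at day 2 is achievable: Review -> day 4; Handover -> day 7; Spec -> day 1; Research -> day 3; Deploy -> day 5; Test -> day 8; Plan -> day 9; QA -> day 6; Integrate -> day 2.

day 2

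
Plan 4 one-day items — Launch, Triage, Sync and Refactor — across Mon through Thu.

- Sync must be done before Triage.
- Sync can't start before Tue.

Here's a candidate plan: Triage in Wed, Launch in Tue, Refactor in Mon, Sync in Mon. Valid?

No. Sync can't start before Tue is not satisfied.

Sync can't start before Tue — violated.
Sync must be done before Triage — holds.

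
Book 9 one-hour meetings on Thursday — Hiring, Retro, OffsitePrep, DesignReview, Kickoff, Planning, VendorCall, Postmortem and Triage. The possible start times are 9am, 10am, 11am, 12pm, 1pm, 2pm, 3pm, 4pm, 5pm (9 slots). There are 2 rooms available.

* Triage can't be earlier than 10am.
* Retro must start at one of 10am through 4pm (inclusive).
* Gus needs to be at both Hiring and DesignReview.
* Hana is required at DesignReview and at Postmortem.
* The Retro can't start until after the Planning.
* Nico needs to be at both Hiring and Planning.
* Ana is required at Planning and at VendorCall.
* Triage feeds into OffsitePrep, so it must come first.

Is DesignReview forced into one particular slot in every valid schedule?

No

DesignReview can be 9am (e.g. Postmortem in 1pm, Triage in 10am, Hiring in 11am, Kickoff in 12pm, OffsitePrep in 11am, VendorCall in 12pm, DesignReview in 9am, Planning in 9am, Retro in 10am) or 10am (e.g. Postmortem in 1pm; Triage in 11am; DesignReview in 10am; Retro in 10am; Hiring in 11am; Kickoff in 9am; VendorCall in 12pm; OffsitePrep in 12pm; Planning in 9am).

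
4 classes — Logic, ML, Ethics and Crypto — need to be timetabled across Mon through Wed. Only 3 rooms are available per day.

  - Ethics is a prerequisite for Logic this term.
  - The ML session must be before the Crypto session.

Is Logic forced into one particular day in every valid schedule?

Logic can be Tue (e.g. Crypto -> Tue, Ethics -> Mon, Logic -> Tue, ML -> Mon) or Wed (e.g. ML in Mon, Crypto in Tue, Logic in Wed, Ethics in Mon).

No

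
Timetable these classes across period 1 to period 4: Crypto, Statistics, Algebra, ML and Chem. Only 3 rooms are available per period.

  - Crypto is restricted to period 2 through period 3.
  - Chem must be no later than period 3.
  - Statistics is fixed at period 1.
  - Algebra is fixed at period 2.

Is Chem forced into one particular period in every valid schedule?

No

Chem can be period 1 (e.g. ML in period 1, Chem in period 1, Algebra in period 2, Statistics in period 1, Crypto in period 2) or period 2 (e.g. Algebra in period 2, ML in period 1, Crypto in period 2, Statistics in period 1, Chem in period 2).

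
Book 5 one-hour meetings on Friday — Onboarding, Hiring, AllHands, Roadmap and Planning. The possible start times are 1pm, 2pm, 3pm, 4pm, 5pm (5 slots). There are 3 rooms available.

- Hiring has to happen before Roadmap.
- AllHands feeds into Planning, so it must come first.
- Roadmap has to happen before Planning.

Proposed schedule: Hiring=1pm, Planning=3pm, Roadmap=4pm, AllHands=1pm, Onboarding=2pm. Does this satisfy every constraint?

Invalid. Roadmap has to happen before Planning.

Hiring has to happen before Roadmap — holds.
There are 3 rooms available — holds.
Roadmap has to happen before Planning — violated.
AllHands feeds into Planning, so it must come first — holds.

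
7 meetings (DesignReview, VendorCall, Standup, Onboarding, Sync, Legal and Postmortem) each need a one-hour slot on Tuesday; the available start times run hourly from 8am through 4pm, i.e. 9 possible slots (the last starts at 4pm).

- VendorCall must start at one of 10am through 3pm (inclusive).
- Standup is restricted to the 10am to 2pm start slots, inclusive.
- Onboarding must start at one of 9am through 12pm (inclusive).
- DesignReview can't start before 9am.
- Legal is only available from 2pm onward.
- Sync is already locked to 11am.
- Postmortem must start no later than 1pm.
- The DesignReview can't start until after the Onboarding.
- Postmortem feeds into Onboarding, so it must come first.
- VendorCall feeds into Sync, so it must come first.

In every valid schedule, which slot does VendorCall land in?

VendorCall is available from 10am; VendorCall's own window allows nothing later than 3pm; downstream work caps VendorCall at 10am.
So VendorCall is pinned to 10am.

10am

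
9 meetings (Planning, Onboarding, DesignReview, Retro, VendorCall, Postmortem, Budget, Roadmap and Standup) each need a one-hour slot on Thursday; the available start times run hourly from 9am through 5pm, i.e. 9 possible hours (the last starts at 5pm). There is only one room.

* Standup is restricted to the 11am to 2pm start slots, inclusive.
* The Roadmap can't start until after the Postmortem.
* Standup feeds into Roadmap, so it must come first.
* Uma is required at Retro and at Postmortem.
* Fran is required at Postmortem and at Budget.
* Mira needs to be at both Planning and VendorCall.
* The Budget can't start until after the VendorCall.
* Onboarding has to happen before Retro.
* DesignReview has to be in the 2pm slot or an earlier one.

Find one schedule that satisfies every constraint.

DesignReview in 9am; Retro in 2pm; Budget in 4pm; VendorCall in 3pm; Standup in 11am; Planning in 5pm; Onboarding in 1pm; Postmortem in 10am; Roadmap in 12pm

Checking: Postmortem(10am) before Roadmap(12pm); VendorCall(3pm) before Budget(4pm); Onboarding(1pm) before Retro(2pm); Standup(11am) before Roadmap(12pm); Retro(2pm) != Postmortem(10am); Planning(5pm) != VendorCall(3pm); Postmortem(10am) != Budget(4pm); DesignReview=9am in [9am,2pm]; Standup=11am in [11am,2pm]; max 1 per hour (cap 1).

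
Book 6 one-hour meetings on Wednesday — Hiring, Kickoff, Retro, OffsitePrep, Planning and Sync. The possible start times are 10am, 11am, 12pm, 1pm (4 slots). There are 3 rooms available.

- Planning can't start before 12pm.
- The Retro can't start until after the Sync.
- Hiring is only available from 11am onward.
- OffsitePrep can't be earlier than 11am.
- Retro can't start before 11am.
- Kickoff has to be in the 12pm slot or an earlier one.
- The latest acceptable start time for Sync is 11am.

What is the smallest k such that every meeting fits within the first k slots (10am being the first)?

The precedence chain requires at least 2 distinct slots.
With at most 3 per slot and 6 meetings, at least 2 slots are needed.
Planning can't be placed before 12pm — that is slot 3 counting from 10am — so the schedule must run through at least 3 slots.
3 works (last occupied slot: 12pm): for example OffsitePrep in 11am, Sync in 10am, Retro in 11am, Planning in 12pm, Kickoff in 10am, Hiring in 11am.

3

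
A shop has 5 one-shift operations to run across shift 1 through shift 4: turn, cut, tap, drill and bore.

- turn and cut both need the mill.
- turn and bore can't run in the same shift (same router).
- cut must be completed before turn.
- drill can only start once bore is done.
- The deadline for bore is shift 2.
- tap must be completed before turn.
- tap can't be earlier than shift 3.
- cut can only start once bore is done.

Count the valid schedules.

8

Splitting on cut: it can be shift 2 (3), shift 3 (5). Listing each branch's schedules as (turn, tap, drill, bore) by shift number:
cut=shift 2: (4,3,2,1) (4,3,3,1) (4,3,4,1) — 3.
cut=shift 3: (4,3,2,1) (4,3,3,1) (4,3,3,2) (4,3,4,1) (4,3,4,2) — 5.
Summing: 3 + 5 = 8.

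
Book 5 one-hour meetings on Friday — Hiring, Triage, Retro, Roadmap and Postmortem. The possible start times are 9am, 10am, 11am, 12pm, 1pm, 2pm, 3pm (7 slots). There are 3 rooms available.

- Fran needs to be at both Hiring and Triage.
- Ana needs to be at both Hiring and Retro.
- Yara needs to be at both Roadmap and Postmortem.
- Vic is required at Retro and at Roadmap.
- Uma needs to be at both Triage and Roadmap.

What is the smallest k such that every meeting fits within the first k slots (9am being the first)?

2

With at most 3 per slot and 5 meetings, at least 2 slots are needed.
2 works (last occupied slot: 10am): for example Hiring in 9am, Postmortem in 10am, Triage in 10am, Roadmap in 9am, Retro in 10am.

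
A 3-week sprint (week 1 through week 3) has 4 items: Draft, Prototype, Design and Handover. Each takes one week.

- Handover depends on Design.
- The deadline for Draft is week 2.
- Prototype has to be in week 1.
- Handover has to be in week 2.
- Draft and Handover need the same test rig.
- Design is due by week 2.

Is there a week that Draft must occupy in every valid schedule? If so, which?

Draft's window is week 1–week 2.
Handover is fixed at week 2, and Draft can't share a week with Handover.
So Draft must be week 1.

week 1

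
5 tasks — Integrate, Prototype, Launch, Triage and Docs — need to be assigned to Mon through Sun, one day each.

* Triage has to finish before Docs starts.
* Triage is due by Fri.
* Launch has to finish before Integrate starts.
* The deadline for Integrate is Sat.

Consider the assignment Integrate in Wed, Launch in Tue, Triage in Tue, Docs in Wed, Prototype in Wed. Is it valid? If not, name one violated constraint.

The deadline for Integrate is Sat — holds.
Launch has to finish before Integrate starts — holds.
Triage has to finish before Docs starts — holds.
Triage is due by Fri — holds.

Valid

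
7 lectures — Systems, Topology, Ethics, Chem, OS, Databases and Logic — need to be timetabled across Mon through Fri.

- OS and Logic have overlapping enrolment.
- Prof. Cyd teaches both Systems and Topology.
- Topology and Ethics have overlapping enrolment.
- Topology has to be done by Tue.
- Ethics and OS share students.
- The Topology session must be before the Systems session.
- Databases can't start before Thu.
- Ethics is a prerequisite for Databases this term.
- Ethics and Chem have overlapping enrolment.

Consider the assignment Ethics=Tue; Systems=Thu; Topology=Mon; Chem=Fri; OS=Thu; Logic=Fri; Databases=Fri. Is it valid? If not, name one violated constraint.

Yes, all constraints hold

Ethics and Chem have overlapping enrolment — holds.
Databases can't start before Thu — holds.
OS and Logic have overlapping enrolment — holds.
Ethics is a prerequisite for Databases this term — holds.
Prof. Cyd teaches both Systems and Topology — holds.
Ethics and OS share students — holds.
The Topology session must be before the Systems session — holds.
Topology and Ethics have overlapping enrolment — holds.
Topology has to be done by Tue — holds.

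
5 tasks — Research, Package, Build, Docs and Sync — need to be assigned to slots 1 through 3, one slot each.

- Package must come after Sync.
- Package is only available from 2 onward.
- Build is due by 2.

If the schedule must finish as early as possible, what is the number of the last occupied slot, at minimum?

The precedence chain requires at least 2 distinct slots.
2 works (last occupied slot: 2): for example Package=2; Sync=1; Docs=1; Build=1; Research=1.

2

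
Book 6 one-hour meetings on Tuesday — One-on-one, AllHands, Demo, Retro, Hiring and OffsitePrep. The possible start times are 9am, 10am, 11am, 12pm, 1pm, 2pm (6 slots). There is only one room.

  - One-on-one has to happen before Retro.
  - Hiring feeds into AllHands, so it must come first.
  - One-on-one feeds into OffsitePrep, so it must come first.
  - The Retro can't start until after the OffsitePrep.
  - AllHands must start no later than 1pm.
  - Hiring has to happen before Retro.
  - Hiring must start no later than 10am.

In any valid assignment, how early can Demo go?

Demo at 9am is achievable: Retro=2pm; One-on-one=12pm; AllHands=11am; Hiring=10am; OffsitePrep=1pm; Demo=9am.

9am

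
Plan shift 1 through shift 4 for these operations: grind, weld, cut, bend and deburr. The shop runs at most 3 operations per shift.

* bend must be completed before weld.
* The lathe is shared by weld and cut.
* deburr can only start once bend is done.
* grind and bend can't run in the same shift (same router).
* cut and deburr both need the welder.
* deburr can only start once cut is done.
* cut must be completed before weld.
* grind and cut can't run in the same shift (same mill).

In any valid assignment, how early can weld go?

Precedence pushes weld to at least shift 2.
weld at shift 2 is achievable: weld=shift 2, cut=shift 1, bend=shift 1, grind=shift 2, deburr=shift 2.

shift 2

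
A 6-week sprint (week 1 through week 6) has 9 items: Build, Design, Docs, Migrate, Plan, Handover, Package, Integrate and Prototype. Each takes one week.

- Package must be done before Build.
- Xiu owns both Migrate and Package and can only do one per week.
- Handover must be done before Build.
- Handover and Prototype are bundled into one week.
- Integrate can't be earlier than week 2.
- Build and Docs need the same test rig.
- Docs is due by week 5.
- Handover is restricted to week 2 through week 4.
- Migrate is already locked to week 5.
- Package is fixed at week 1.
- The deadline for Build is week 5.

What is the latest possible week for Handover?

Handover is available from week 2; Handover's own window allows nothing later than week 4.
Handover at week 4 is achievable: Docs in week 1; Package in week 1; Migrate in week 5; Handover in week 4; Integrate in week 2; Plan in week 1; Design in week 1; Build in week 5; Prototype in week 4.

week 4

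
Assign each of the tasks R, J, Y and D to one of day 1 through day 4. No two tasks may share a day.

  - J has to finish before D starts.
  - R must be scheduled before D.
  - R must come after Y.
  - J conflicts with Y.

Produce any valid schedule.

Y -> day 1; R -> day 2; J -> day 3; D -> day 4

Checking: J(day 3) before D(day 4); R(day 2) before D(day 4); Y(day 1) before R(day 2); J(day 3) != Y(day 1); max 1 per day (cap 1).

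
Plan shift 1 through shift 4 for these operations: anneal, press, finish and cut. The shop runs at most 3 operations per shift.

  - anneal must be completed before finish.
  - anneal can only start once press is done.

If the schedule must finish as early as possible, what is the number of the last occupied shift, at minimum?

The precedence chain requires at least 3 distinct shifts.
With at most 3 per shift and 4 operations, at least 2 shifts are needed.
3 works (last occupied shift: shift 3): for example anneal in shift 2; cut in shift 1; finish in shift 3; press in shift 1.

3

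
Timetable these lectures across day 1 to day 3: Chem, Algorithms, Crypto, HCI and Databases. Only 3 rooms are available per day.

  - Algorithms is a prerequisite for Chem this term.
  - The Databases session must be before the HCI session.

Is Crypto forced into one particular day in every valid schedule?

No

Crypto can be day 1 (e.g. Crypto in day 1; Databases in day 1; Chem in day 2; HCI in day 2; Algorithms in day 1) or day 2 (e.g. Algorithms in day 1; HCI in day 2; Databases in day 1; Crypto in day 2; Chem in day 2).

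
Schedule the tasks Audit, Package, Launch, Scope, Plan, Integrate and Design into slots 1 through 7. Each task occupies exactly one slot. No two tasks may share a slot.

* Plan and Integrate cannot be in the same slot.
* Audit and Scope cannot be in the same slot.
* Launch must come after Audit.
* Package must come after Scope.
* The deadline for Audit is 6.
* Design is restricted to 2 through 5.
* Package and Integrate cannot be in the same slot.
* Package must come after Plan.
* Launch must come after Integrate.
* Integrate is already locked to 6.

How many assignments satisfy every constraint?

32

Splitting on Audit: it can be 1 (8), 2 (6), 3 (6), 4 (6), 5 (6). Listing each branch's schedules as (Package, Launch, Scope, Plan, Integrate, Design):
Audit=1: (4,7,2,3,6,5) (4,7,3,2,6,5) (5,7,2,3,6,4) (5,7,2,4,6,3) (5,7,3,2,6,4) (5,7,3,4,6,2) (5,7,4,2,6,3) (5,7,4,3,6,2) — 8.
Audit=2: (4,7,1,3,6,5) (4,7,3,1,6,5) (5,7,1,3,6,4) (5,7,1,4,6,3) (5,7,3,1,6,4) (5,7,4,1,6,3) — 6.
Audit=3: (4,7,1,2,6,5) (4,7,2,1,6,5) (5,7,1,2,6,4) (5,7,1,4,6,2) (5,7,2,1,6,4) (5,7,4,1,6,2) — 6.
Audit=4: (3,7,1,2,6,5) (3,7,2,1,6,5) (5,7,1,2,6,3) (5,7,1,3,6,2) (5,7,2,1,6,3) (5,7,3,1,6,2) — 6.
Audit=5: (3,7,1,2,6,4) (3,7,2,1,6,4) (4,7,1,2,6,3) (4,7,1,3,6,2) (4,7,2,1,6,3) (4,7,3,1,6,2) — 6.
Summing: 8 + 6 + 6 + 6 + 6 = 32.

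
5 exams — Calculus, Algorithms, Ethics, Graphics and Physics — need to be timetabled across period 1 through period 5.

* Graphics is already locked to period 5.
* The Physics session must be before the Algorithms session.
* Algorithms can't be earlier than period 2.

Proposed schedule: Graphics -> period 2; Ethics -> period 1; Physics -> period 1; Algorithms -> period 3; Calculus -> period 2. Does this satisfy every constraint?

Algorithms can't be earlier than period 2 — holds.
The Physics session must be before the Algorithms session — holds.
Graphics is already locked to period 5 — violated.

No. Graphics is already locked to period 5 is not satisfied.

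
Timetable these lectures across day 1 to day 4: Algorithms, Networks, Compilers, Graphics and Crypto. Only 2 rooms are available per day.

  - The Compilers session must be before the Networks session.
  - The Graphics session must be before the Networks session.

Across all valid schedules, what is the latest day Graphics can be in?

Downstream work caps Graphics at day 3.
Graphics at day 3 is achievable: Networks in day 4; Compilers in day 1; Algorithms in day 1; Graphics in day 3; Crypto in day 2.

day 3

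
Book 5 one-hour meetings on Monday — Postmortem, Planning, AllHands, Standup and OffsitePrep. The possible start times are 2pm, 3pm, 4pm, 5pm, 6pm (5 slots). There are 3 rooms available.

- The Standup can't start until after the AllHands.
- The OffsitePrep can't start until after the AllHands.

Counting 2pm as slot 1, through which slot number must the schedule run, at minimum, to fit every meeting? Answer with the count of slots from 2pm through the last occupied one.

2

The precedence chain requires at least 2 distinct slots.
With at most 3 per slot and 5 meetings, at least 2 slots are needed.
2 works (last occupied slot: 3pm): for example Standup=3pm, Planning=2pm, OffsitePrep=3pm, AllHands=2pm, Postmortem=2pm.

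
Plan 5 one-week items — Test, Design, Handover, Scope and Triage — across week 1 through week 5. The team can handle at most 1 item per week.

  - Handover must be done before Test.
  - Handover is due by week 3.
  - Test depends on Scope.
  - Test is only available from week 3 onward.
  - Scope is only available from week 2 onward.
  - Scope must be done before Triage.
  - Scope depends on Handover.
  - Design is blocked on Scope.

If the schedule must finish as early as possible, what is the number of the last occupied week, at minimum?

week 5

The precedence chain requires at least 3 distinct weeks.
With at most 1 per week and 5 work items, at least 5 weeks are needed.
5 works (last occupied week: week 5): for example Design -> week 4, Handover -> week 1, Triage -> week 5, Scope -> week 2, Test -> week 3.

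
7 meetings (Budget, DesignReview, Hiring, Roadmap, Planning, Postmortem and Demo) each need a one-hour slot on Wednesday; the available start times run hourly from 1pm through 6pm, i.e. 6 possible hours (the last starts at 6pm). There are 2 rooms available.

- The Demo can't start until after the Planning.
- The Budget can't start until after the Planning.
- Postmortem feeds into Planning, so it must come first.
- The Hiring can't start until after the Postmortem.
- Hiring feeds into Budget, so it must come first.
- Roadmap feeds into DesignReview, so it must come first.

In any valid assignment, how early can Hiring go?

2pm

Precedence pushes Hiring to at least 2pm; downstream work caps Hiring at 5pm.
Hiring at 2pm is achievable: Postmortem=1pm; DesignReview=3pm; Budget=3pm; Demo=4pm; Planning=2pm; Roadmap=1pm; Hiring=2pm.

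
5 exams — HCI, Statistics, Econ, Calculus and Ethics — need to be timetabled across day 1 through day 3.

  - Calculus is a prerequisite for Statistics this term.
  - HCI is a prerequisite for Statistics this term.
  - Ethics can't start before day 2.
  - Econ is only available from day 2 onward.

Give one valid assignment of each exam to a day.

Calculus in day 1; Econ in day 2; HCI in day 1; Statistics in day 2; Ethics in day 2

Checking: HCI(day 1) before Statistics(day 2); Calculus(day 1) before Statistics(day 2); Econ=day 2 in [day 2,day 3]; Ethics=day 2 in [day 2,day 3].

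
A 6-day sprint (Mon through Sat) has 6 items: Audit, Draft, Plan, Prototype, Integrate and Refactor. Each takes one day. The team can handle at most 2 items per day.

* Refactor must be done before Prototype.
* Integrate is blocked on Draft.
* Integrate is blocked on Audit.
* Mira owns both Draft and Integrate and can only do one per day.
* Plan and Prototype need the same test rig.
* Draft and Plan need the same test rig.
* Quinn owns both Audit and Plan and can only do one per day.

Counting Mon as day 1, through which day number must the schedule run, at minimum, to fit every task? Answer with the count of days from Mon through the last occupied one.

3

The precedence chain requires at least 2 distinct days.
With at most 2 per day and 6 tasks, at least 3 days are needed.
3 works (last occupied day: Wed): for example Draft=Mon; Integrate=Wed; Prototype=Wed; Plan=Tue; Refactor=Tue; Audit=Mon.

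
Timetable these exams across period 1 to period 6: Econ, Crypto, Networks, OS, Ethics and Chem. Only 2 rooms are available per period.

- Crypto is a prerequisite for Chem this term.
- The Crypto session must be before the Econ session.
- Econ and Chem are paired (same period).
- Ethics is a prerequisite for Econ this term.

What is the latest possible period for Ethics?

Downstream work caps Ethics at period 5.
Ethics at period 5 is achievable: Networks -> period 1; Ethics -> period 5; Econ -> period 6; OS -> period 2; Crypto -> period 1; Chem -> period 6.

period 5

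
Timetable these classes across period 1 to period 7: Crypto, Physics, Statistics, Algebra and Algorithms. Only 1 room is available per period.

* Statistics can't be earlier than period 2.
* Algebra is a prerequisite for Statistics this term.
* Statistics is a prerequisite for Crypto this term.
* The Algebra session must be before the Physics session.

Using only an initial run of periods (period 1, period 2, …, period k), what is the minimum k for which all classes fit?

The precedence chain requires at least 3 distinct periods.
With at most 1 per period and 5 classes, at least 5 periods are needed.
5 works (last occupied period: period 5): for example Physics=period 4, Algorithms=period 5, Crypto=period 3, Algebra=period 1, Statistics=period 2.

5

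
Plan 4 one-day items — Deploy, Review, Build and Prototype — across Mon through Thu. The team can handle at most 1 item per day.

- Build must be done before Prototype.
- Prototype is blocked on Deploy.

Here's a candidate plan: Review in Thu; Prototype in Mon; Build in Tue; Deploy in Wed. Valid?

The team can handle at most 1 item per day — holds.
Build must be done before Prototype — violated.
Prototype is blocked on Deploy — violated.

No — it violates: Prototype is blocked on Deploy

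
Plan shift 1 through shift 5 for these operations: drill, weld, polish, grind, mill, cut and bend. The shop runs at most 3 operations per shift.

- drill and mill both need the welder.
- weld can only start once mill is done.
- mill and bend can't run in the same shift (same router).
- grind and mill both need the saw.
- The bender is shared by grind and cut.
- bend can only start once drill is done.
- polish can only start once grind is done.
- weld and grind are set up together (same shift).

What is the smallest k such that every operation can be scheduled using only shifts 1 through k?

The precedence chain requires at least 3 distinct shifts.
With at most 3 per shift and 7 operations, at least 3 shifts are needed.
3 works (last occupied shift: shift 3): for example bend=shift 3, drill=shift 2, cut=shift 1, mill=shift 1, grind=shift 2, polish=shift 3, weld=shift 2.

3 shifts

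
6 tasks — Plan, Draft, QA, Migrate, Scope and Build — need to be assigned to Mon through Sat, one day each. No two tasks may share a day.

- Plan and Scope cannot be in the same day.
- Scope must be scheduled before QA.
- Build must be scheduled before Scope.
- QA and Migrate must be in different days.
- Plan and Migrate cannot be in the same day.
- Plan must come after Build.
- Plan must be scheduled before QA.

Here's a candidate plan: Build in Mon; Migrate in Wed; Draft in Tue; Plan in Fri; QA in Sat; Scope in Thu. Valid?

Plan must come after Build — holds.
No two tasks may share a day — holds.
QA and Migrate must be in different days — holds.
Plan and Scope cannot be in the same day — holds.
Plan must be scheduled before QA — holds.
Scope must be scheduled before QA — holds.
Plan and Migrate cannot be in the same day — holds.
Build must be scheduled before Scope — holds.

Valid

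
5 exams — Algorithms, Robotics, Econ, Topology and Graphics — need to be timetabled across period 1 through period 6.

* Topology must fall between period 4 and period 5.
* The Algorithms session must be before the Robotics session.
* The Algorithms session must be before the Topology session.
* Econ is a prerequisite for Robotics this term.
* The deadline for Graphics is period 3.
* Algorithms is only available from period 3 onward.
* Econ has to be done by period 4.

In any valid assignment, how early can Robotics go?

period 4

Precedence pushes Robotics to at least period 4.
Robotics at period 4 is achievable: Robotics -> period 4, Econ -> period 1, Algorithms -> period 3, Topology -> period 4, Graphics -> period 1.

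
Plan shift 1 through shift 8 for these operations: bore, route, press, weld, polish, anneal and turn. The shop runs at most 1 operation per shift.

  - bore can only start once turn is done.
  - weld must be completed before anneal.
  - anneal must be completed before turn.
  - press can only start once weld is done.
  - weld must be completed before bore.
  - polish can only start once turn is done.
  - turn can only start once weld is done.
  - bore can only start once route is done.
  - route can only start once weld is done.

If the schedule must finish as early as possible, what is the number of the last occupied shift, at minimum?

The precedence chain requires at least 4 distinct shifts.
With at most 1 per shift and 7 operations, at least 7 shifts are needed.
7 works (last occupied shift: shift 7): for example turn in shift 3, route in shift 4, anneal in shift 2, polish in shift 7, weld in shift 1, bore in shift 5, press in shift 6.

7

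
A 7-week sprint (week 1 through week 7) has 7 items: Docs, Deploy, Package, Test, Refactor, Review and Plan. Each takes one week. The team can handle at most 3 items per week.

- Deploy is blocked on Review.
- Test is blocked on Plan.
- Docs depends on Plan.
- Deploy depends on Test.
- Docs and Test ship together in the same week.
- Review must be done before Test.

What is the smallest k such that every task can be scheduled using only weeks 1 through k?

3

The precedence chain requires at least 3 distinct weeks.
With at most 3 per week and 7 tasks, at least 3 weeks are needed.
3 works (last occupied week: week 3): for example Docs -> week 2, Deploy -> week 3, Review -> week 1, Test -> week 2, Package -> week 1, Plan -> week 1, Refactor -> week 2.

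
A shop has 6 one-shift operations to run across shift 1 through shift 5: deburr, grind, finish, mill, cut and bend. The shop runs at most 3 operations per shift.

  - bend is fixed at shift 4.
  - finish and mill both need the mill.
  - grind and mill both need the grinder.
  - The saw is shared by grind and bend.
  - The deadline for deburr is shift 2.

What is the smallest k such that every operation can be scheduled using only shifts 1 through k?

With at most 3 per shift and 6 operations, at least 2 shifts are needed.
bend can't be placed before shift 4, so the schedule must run through at least shift 4.
4 works (last occupied shift: shift 4): for example deburr in shift 1, cut in shift 2, bend in shift 4, finish in shift 1, mill in shift 2, grind in shift 1.

4 shifts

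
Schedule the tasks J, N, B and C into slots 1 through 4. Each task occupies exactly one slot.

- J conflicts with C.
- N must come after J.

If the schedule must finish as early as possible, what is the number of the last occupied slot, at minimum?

2

The precedence chain requires at least 2 distinct slots.
2 works (last occupied slot: 2): for example N -> 2, B -> 1, J -> 1, C -> 2.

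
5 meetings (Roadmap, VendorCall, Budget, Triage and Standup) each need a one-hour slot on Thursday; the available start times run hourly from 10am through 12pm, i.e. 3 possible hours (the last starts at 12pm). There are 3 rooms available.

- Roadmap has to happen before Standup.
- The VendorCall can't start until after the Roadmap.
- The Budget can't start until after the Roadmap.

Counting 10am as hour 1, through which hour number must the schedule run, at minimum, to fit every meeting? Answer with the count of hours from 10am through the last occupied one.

2

The precedence chain requires at least 2 distinct hours.
With at most 3 per hour and 5 meetings, at least 2 hours are needed.
2 works (last occupied hour: 11am): for example Triage=10am; Budget=11am; Standup=11am; Roadmap=10am; VendorCall=11am.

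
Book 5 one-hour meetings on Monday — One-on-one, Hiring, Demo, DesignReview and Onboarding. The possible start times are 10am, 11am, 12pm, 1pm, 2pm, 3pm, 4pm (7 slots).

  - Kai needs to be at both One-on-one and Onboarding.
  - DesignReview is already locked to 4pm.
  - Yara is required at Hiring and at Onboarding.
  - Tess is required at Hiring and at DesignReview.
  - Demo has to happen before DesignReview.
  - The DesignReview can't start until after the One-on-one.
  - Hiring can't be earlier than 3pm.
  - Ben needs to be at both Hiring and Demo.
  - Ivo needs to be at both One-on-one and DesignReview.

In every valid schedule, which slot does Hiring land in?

3pm

Hiring's window is 3pm–4pm.
DesignReview is fixed at 4pm, and Hiring can't share a slot with DesignReview.
So Hiring must be 3pm.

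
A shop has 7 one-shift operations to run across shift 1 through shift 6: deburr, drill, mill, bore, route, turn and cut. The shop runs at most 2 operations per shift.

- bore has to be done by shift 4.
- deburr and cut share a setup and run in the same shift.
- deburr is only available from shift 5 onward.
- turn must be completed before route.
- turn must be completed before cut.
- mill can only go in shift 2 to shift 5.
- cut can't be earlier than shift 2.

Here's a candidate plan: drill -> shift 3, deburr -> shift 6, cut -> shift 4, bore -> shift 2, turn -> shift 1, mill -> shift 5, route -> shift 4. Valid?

bore has to be done by shift 4 — holds.
turn must be completed before route — holds.
turn must be completed before cut — holds.
cut can't be earlier than shift 2 — holds.
deburr and cut share a setup and run in the same shift — violated.
deburr is only available from shift 5 onward — holds.
mill can only go in shift 2 to shift 5 — holds.
The shop runs at most 2 operations per shift — holds.

No. deburr and cut share a setup and run in the same shift is not satisfied.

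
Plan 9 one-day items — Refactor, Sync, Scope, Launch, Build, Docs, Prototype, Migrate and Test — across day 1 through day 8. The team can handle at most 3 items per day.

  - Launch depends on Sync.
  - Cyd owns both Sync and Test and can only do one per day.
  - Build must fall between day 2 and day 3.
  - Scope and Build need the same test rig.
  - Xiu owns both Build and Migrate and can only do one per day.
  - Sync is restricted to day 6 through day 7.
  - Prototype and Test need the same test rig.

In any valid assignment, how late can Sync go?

day 7

Sync is available from day 6; Sync's own window allows nothing later than day 7.
Sync at day 7 is achievable: Prototype in day 2; Launch in day 8; Docs in day 1; Refactor in day 1; Build in day 2; Scope in day 1; Sync in day 7; Test in day 3; Migrate in day 3.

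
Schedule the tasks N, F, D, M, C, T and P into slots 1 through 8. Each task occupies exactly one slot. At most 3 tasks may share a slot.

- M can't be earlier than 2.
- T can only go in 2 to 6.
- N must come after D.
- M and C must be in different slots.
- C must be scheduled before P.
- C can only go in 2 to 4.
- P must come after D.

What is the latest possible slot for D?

Downstream work caps D at 7.
D at 7 is achievable: N -> 8; M -> 3; F -> 1; D -> 7; C -> 2; T -> 2; P -> 8.

7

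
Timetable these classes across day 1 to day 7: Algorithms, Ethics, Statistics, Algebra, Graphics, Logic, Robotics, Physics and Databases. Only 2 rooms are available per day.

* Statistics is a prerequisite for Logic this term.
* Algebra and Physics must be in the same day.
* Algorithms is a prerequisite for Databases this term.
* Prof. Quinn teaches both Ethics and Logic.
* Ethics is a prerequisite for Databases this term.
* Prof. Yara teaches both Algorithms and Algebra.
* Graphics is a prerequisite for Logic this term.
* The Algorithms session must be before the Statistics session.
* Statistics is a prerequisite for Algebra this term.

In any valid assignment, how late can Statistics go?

day 5

Precedence pushes Statistics to at least day 2; downstream work caps Statistics at day 6.
Statistics at day 5 is achievable: Algebra=day 7; Statistics=day 5; Logic=day 6; Graphics=day 2; Ethics=day 1; Robotics=day 3; Algorithms=day 1; Databases=day 2; Physics=day 7.
Nothing later works — the conflict and capacity constraints rule out every day after day 5.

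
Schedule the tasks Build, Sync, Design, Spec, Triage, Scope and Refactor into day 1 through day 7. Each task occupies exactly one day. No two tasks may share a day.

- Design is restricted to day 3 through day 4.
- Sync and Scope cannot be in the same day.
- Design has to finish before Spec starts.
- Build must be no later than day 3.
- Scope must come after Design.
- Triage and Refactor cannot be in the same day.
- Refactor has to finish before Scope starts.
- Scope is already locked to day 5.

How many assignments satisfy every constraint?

Splitting on Build: it can be day 1 (18), day 2 (18), day 3 (8). Listing each branch's schedules as (Sync, Design, Spec, Triage, Scope, Refactor) by day number:
Build=day 1: (2,3,6,7,5,4) (2,3,7,6,5,4) (2,4,6,7,5,3) (2,4,7,6,5,3) (3,4,6,7,5,2) (3,4,7,6,5,2) (4,3,6,7,5,2) (4,3,7,6,5,2) (6,3,4,7,5,2) (6,3,7,2,5,4) (6,3,7,4,5,2) (6,4,7,2,5,3) (6,4,7,3,5,2) (7,3,4,6,5,2) (7,3,6,2,5,4) (7,3,6,4,5,2) (7,4,6,2,5,3) (7,4,6,3,5,2) — 18.
Build=day 2: (1,3,6,7,5,4) (1,3,7,6,5,4) (1,4,6,7,5,3) (1,4,7,6,5,3) (3,4,6,7,5,1) (3,4,7,6,5,1) (4,3,6,7,5,1) (4,3,7,6,5,1) (6,3,4,7,5,1) (6,3,7,1,5,4) (6,3,7,4,5,1) (6,4,7,1,5,3) (6,4,7,3,5,1) (7,3,4,6,5,1) (7,3,6,1,5,4) (7,3,6,4,5,1) (7,4,6,1,5,3) (7,4,6,3,5,1) — 18.
Build=day 3: (1,4,6,7,5,2) (1,4,7,6,5,2) (2,4,6,7,5,1) (2,4,7,6,5,1) (6,4,7,1,5,2) (6,4,7,2,5,1) (7,4,6,1,5,2) (7,4,6,2,5,1) — 8.
Summing: 18 + 18 + 8 = 44.

44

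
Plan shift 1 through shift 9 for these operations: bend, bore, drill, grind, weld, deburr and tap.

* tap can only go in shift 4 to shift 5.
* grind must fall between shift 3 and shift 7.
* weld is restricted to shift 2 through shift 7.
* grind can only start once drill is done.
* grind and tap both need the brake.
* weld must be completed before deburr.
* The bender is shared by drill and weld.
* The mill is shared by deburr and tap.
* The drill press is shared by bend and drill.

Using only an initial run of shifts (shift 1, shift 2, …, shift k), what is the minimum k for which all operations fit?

The precedence chain requires at least 2 distinct shifts.
tap can't be placed before shift 4, so the schedule must run through at least shift 4.
4 works (last occupied shift: shift 4): for example weld in shift 2; bend in shift 2; bore in shift 1; deburr in shift 3; drill in shift 1; grind in shift 3; tap in shift 4.

4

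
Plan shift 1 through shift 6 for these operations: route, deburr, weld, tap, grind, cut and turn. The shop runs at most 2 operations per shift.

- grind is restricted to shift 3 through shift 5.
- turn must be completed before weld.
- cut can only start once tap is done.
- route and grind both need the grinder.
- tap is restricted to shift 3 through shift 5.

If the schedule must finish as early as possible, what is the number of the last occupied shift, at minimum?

The precedence chain requires at least 2 distinct shifts.
With at most 2 per shift and 7 operations, at least 4 shifts are needed.
Propagating the time windows through the other constraints, cut can't land before shift 4, so the schedule must run through at least shift 4.
4 works (last occupied shift: shift 4): for example grind -> shift 3; tap -> shift 3; deburr -> shift 2; turn -> shift 1; cut -> shift 4; route -> shift 1; weld -> shift 2.

shift 4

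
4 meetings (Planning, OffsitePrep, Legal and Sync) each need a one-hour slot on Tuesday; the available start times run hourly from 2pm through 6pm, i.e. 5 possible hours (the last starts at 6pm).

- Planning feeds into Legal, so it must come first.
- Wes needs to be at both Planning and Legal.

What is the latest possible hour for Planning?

5pm

Downstream work caps Planning at 5pm.
Planning at 5pm is achievable: Planning -> 5pm; OffsitePrep -> 2pm; Sync -> 2pm; Legal -> 6pm.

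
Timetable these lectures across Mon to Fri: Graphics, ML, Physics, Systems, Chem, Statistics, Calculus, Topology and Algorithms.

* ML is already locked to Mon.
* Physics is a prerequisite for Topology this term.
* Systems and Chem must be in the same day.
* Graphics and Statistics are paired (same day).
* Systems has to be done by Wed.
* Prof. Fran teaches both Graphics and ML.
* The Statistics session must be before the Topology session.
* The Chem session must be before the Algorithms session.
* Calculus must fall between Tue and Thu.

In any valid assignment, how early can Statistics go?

Tue

Downstream work caps Statistics at Thu.
Statistics at Tue is achievable: Chem in Mon; Statistics in Tue; Algorithms in Tue; Topology in Wed; ML in Mon; Calculus in Tue; Systems in Mon; Physics in Mon; Graphics in Tue.
Nothing earlier works — the conflict constraints rule out every day before Tue.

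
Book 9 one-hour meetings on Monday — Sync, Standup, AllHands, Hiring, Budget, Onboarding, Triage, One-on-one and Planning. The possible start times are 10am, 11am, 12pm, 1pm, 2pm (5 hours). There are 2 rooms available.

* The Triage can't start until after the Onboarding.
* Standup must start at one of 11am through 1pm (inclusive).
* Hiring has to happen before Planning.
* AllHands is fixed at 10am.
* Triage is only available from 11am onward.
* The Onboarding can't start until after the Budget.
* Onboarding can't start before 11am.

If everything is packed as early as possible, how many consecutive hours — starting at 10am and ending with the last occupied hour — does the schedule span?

5

The precedence chain requires at least 3 distinct hours.
With at most 2 per hour and 9 meetings, at least 5 hours are needed.
5 works (last occupied hour: 2pm): for example Sync=1pm, Budget=10am, Planning=1pm, Standup=11am, Triage=12pm, Hiring=12pm, Onboarding=11am, AllHands=10am, One-on-one=2pm.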